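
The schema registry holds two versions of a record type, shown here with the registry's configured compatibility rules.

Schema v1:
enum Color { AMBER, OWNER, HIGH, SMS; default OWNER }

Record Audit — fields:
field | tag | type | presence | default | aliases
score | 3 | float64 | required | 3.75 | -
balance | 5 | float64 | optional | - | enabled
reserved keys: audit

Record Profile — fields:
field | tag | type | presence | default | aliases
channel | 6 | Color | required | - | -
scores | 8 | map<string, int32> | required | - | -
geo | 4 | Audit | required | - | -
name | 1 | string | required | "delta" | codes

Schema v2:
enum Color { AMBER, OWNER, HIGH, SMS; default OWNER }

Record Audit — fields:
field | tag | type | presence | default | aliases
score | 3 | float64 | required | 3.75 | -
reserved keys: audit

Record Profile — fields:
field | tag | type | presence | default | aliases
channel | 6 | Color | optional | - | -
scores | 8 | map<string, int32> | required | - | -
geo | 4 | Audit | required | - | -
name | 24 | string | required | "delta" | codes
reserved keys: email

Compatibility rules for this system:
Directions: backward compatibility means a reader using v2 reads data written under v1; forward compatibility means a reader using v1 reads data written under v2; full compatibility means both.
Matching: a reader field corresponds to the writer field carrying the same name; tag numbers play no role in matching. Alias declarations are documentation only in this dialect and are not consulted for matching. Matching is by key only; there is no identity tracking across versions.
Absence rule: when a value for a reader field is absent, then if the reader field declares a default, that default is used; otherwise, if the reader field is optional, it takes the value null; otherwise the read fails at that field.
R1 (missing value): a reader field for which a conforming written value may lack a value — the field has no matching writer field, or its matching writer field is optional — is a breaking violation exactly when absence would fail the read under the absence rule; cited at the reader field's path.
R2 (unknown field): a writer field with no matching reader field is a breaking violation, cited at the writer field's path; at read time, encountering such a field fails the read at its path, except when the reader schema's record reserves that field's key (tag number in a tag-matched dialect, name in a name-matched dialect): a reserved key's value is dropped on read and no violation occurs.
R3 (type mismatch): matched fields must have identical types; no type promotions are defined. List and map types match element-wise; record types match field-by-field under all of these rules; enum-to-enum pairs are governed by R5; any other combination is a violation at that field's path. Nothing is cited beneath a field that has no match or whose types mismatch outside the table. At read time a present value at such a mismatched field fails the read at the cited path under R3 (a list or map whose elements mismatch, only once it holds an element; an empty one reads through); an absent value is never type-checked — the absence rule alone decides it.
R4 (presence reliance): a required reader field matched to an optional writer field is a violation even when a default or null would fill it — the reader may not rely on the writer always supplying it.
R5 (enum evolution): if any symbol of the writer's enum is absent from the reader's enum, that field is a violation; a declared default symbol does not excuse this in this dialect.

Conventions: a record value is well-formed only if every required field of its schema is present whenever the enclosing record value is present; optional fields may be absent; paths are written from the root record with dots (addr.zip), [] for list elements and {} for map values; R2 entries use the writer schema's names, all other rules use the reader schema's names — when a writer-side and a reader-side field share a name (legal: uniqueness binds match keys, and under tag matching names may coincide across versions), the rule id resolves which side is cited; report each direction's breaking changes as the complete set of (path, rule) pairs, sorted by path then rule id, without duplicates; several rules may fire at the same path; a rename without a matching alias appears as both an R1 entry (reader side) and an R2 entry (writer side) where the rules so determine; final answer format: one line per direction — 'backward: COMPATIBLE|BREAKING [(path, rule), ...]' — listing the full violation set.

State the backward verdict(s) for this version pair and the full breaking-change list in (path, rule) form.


backward: BREAKING [(geo.balance, R2)]

each type pair in Profile: writer, then reader
checking backward for Profile: reader v2 against writer v1:
  channel: paired with writer channel (Color -> Color; writer required)
  scores: paired with writer scores (map<string, int32> -> map<string, int32>; writer required)
  geo: paired with writer geo (Audit -> Audit; writer required)
  name: paired with writer name (string -> string; writer required)
  geo.score: paired with writer geo.score (float64 -> float64; writer required)
  writer geo.balance: unknown to reader
  rule R2 violated at geo.balance
  => backward: BREAKING (1)
the rest of the Profile diff is inert for this question:
  field channel in record Profile: required changed to optional -> fires only in the forward direction of Profile, which is not asked here
  field name in record Profile: tag 1 changed to 24 -> no rule fires on it in Profile's dialect; the asked verdict holds


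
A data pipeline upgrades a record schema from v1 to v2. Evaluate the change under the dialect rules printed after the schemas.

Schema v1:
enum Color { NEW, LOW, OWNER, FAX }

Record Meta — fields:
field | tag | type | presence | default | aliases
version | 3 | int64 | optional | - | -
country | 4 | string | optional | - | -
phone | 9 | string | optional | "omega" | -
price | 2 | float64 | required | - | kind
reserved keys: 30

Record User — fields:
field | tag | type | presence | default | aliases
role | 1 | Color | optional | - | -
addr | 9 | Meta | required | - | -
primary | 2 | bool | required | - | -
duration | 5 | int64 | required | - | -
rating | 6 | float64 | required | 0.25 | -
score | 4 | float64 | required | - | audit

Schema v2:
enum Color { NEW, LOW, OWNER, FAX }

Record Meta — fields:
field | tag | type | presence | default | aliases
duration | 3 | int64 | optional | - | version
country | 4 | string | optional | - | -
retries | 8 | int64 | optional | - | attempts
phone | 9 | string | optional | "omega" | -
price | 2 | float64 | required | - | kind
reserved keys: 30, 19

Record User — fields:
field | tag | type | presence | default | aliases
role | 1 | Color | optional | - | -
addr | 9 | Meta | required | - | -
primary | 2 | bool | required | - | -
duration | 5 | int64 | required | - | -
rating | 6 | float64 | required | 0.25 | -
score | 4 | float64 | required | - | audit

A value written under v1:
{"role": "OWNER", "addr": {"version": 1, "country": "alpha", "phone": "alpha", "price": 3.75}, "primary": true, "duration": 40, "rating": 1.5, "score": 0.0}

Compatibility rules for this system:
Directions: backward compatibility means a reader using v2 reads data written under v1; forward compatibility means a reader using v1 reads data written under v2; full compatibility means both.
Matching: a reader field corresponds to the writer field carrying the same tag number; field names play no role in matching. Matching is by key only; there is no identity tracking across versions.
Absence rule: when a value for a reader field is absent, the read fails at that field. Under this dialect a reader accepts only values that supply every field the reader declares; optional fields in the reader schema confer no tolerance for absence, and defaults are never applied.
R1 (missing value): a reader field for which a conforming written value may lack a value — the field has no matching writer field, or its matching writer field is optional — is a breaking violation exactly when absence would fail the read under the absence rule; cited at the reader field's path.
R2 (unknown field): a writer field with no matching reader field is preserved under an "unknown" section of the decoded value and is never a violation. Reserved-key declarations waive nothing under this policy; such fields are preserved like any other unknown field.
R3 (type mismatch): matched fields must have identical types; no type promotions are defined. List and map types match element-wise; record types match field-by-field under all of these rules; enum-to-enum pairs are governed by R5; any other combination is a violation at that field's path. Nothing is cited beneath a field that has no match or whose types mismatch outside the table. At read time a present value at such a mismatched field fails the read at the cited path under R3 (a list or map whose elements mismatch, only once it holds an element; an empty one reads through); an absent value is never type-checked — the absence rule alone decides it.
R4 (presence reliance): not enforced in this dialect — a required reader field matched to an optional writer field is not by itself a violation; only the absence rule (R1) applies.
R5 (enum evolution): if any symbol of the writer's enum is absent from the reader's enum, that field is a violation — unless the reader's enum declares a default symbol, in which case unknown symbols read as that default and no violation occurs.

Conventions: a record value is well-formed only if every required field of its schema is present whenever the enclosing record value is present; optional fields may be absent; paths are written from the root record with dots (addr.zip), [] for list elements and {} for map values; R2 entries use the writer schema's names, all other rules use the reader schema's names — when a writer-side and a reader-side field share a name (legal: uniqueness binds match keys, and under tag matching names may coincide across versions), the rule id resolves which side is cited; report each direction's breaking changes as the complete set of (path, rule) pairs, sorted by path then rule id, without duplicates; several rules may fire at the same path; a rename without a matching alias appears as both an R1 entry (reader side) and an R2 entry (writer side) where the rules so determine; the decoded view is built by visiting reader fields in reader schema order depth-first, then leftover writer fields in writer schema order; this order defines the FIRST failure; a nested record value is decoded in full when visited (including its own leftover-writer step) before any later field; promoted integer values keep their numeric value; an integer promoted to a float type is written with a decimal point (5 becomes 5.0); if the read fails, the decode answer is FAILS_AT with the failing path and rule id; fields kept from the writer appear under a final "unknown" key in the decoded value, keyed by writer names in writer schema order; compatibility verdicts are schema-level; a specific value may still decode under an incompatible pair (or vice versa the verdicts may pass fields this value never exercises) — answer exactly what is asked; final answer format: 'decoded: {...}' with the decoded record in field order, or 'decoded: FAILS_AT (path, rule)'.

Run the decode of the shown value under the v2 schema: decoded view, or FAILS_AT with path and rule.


arrows below run writer -> reader for User
migrating the User value to v2:
  role := "OWNER"
  addr.duration := 1 (from writer version)
  addr.country := "alpha"
  read fails at addr.retries under R1 (no fill)
  => FAILS_AT (addr.retries, R1)
checking off the User differences that do not matter here:
  renamed field version to duration in record Meta (alias version declared on the renamed field) -> shifts the User verdicts, not this decode

decoded: FAILS_AT (addr.retries, R1)


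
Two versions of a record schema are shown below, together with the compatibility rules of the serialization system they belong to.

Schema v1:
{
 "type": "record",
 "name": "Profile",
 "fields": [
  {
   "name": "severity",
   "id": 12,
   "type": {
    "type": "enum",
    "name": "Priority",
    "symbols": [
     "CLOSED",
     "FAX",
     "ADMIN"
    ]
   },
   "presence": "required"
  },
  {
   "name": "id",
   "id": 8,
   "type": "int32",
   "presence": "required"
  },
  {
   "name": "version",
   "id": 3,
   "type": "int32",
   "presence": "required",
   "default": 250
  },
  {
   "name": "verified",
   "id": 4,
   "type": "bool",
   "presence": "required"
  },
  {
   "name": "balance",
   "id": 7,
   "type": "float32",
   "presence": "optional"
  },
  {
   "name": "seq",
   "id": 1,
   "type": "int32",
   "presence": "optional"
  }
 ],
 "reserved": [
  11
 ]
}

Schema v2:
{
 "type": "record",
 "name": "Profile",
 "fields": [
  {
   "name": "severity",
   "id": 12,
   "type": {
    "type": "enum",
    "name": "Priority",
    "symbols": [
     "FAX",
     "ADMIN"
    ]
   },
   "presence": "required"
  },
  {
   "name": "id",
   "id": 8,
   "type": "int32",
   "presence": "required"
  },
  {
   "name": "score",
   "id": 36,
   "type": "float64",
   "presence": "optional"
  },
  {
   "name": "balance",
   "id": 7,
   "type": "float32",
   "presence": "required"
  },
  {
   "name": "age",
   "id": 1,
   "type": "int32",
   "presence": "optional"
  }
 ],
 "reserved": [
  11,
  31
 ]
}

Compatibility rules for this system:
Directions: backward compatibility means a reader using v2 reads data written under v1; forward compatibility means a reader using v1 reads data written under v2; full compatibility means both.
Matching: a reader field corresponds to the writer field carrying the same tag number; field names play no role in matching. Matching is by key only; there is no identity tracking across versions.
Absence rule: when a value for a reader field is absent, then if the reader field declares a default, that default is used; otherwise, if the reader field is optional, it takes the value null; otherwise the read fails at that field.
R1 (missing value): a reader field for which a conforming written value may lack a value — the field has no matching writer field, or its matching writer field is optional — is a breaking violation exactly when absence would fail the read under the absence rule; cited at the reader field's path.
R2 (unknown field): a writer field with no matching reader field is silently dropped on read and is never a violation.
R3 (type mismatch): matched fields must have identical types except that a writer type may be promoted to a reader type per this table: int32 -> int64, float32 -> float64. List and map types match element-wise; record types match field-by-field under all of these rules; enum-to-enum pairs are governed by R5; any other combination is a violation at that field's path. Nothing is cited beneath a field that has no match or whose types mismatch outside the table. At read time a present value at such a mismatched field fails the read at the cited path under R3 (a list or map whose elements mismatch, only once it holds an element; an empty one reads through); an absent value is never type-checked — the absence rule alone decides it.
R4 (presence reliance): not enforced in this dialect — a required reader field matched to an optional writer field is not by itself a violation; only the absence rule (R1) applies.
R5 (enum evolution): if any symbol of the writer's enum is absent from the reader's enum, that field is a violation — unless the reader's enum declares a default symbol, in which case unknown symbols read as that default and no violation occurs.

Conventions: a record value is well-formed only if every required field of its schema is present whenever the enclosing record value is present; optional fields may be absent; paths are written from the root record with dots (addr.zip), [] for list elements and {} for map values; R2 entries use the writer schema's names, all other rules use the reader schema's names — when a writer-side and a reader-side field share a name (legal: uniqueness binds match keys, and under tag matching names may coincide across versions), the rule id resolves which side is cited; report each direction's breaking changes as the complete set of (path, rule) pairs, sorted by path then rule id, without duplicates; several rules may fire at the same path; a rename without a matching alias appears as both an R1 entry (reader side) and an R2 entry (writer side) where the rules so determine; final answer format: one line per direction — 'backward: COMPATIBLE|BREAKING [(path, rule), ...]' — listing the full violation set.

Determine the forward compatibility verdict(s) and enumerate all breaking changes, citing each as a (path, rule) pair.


arrows below run writer -> reader for Profile
forward analysis of Profile with v1 as reader and v2 as writer:
  Priority -> Priority, writer required: severity aligns to severity
  int32 -> int32, writer required: id aligns to id
  version: no writer match
  verified: no writer match
  float32 -> float32, writer required: balance aligns to balance
  int32 -> int32, writer optional: seq aligns to age
  writer field score has no reader counterpart
  breaking: (verified, R1)
  => forward verdict for Profile: BREAKING, 1 violation(s)
the rest of the Profile diff is inert for this question:
  renamed field seq to age in record Profile -> fires no rule on Profile, leaving the asked answer as it is
  added field score to record Profile: optional float64, tag 36 (in v2 it sits immediately before balance) -> fires no rule on Profile, leaving the asked answer as it is
  field balance in record Profile: optional changed to required -> fires only in the backward direction of Profile, which is not asked here
  removed field version from record Profile -> fires no rule on Profile, leaving the asked answer as it is
  enum Priority (field severity in record Profile): symbol CLOSED removed -> fires only in the backward direction of Profile, which is not asked here

forward: BREAKING [(verified, R1)]


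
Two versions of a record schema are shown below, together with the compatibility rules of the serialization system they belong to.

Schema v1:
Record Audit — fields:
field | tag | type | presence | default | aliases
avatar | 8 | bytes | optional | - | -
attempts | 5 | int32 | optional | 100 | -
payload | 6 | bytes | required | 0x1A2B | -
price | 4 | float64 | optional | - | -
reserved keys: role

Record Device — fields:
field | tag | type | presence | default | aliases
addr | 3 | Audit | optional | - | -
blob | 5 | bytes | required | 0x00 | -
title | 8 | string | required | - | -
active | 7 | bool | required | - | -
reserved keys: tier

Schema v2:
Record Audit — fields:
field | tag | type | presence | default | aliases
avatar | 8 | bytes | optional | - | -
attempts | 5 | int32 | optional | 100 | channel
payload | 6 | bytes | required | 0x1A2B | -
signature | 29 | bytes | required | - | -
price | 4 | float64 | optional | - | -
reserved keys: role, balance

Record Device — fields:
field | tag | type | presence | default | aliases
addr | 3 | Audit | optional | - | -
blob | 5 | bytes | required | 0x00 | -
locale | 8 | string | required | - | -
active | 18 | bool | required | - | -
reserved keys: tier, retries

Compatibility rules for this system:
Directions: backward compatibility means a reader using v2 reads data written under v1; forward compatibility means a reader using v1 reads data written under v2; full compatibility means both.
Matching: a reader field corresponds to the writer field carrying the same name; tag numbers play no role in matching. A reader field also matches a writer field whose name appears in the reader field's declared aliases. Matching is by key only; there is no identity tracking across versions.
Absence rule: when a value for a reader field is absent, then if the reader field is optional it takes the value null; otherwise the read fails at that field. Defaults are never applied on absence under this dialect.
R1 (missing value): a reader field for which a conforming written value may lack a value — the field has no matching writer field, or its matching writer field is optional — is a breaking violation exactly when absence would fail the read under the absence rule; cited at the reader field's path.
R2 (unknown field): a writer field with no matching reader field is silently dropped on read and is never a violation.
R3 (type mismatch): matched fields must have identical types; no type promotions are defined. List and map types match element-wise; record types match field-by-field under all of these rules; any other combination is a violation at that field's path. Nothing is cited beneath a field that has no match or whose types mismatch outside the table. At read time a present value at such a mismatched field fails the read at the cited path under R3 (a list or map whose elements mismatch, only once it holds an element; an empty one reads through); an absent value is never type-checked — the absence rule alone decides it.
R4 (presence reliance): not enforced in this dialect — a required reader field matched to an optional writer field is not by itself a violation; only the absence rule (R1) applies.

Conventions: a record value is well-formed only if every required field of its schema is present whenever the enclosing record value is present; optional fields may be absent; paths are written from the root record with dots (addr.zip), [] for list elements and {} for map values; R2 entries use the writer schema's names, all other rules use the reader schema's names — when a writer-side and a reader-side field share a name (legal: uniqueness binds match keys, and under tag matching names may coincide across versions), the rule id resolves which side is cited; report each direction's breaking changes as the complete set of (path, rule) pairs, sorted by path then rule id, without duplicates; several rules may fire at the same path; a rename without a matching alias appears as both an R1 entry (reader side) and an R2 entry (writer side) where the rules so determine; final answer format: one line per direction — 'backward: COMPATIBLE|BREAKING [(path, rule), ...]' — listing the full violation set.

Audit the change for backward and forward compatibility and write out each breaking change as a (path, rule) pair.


backward: BREAKING [(addr.signature, R1), (locale, R1)]; forward: BREAKING [(title, R1)]

the writer's type comes first in each Device pair
backward analysis of Device with v2 as reader and v1 as writer:
  addr <- addr (Audit -> Audit, writer optional)
  blob <- blob (bytes -> bytes, writer required)
  locale: no writer match
  active <- active (bool -> bool, writer required)
  leftover writer field: title
  addr.avatar <- addr.avatar (bytes -> bytes, writer optional)
  addr.attempts <- addr.attempts (int32 -> int32, writer optional)
  addr.payload <- addr.payload (bytes -> bytes, writer required)
  addr.signature: no writer match
  addr.price <- addr.price (float64 -> float64, writer optional)
  R1 fires at addr.signature
  R1 fires at locale
  backward on Device therefore BREAKING (2)
forward analysis of Device with v1 as reader and v2 as writer:
  addr <- addr (Audit -> Audit, writer optional)
  blob <- blob (bytes -> bytes, writer required)
  title: no writer match
  active <- active (bool -> bool, writer required)
  leftover writer field: locale
  addr.avatar <- addr.avatar (bytes -> bytes, writer optional)
  addr.attempts <- addr.attempts (int32 -> int32, writer optional)
  addr.payload <- addr.payload (bytes -> bytes, writer required)
  addr.price <- addr.price (float64 -> float64, writer optional)
  leftover writer field: addr.signature
  R1 fires at title
  forward on Device therefore BREAKING (1)


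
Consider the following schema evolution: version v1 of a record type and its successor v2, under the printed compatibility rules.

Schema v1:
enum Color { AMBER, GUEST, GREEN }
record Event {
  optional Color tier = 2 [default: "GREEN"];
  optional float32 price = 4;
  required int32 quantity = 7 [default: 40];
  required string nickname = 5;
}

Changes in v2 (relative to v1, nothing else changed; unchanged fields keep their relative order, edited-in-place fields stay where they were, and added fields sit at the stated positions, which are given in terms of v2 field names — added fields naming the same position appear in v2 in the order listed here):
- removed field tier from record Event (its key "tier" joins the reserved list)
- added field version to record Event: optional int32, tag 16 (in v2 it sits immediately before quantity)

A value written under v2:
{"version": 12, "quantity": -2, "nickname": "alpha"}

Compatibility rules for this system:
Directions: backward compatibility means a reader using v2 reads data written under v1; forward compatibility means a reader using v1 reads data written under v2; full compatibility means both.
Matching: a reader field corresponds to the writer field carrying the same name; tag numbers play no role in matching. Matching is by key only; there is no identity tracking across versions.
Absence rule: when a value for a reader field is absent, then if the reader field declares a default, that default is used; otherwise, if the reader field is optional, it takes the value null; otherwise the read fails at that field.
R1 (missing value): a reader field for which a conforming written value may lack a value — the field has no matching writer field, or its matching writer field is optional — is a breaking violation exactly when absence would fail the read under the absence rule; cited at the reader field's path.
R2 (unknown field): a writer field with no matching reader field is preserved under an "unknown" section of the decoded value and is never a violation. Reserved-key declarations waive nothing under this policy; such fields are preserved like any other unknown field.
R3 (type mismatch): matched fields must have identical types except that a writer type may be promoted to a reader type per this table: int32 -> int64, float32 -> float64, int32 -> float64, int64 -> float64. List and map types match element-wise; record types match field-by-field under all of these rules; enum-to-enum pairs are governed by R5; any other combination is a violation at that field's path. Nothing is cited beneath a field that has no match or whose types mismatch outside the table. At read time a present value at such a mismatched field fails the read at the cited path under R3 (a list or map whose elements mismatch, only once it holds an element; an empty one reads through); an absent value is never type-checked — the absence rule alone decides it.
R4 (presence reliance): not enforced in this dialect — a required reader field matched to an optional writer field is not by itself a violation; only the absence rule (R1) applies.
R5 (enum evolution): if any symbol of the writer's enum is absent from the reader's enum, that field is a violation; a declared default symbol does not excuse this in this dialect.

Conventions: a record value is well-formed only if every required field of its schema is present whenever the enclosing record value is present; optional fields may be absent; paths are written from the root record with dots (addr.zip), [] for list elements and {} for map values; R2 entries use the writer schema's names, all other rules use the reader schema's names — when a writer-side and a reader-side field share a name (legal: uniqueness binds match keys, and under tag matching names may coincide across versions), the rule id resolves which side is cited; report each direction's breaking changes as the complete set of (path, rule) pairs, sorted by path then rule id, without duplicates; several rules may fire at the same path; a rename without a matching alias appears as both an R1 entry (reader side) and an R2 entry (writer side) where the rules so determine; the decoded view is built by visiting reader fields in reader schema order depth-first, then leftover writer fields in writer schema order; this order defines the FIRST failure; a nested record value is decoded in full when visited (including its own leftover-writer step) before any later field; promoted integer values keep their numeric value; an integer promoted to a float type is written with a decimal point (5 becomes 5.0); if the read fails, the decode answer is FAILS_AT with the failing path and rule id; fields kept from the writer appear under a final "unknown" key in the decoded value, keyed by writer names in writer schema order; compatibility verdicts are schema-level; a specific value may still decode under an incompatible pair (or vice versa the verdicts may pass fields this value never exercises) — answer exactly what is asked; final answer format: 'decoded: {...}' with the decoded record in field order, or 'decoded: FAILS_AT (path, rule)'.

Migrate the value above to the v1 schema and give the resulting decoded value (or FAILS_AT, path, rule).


each type pair in Event: writer, then reader
decode walk for Event under reader schema v1:
  tier := "GREEN" (absent -> default)
  price := null (absent, optional -> null)
  quantity := -2
  nickname := "alpha"
  writer version: kept under "unknown"
  => decoded: {"tier": "GREEN", "price": null, "quantity": -2, "nickname": "alpha", "unknown": {"version": 12}}
remaining Event differences; none change what is asked:
  removed field tier from record Event (its key "tier" joins the reserved list) -> inert under this dialect — no rule fires on Event and the result does not move

decoded: {"tier": "GREEN", "price": null, "quantity": -2, "nickname": "alpha", "unknown": {"version": 12}}


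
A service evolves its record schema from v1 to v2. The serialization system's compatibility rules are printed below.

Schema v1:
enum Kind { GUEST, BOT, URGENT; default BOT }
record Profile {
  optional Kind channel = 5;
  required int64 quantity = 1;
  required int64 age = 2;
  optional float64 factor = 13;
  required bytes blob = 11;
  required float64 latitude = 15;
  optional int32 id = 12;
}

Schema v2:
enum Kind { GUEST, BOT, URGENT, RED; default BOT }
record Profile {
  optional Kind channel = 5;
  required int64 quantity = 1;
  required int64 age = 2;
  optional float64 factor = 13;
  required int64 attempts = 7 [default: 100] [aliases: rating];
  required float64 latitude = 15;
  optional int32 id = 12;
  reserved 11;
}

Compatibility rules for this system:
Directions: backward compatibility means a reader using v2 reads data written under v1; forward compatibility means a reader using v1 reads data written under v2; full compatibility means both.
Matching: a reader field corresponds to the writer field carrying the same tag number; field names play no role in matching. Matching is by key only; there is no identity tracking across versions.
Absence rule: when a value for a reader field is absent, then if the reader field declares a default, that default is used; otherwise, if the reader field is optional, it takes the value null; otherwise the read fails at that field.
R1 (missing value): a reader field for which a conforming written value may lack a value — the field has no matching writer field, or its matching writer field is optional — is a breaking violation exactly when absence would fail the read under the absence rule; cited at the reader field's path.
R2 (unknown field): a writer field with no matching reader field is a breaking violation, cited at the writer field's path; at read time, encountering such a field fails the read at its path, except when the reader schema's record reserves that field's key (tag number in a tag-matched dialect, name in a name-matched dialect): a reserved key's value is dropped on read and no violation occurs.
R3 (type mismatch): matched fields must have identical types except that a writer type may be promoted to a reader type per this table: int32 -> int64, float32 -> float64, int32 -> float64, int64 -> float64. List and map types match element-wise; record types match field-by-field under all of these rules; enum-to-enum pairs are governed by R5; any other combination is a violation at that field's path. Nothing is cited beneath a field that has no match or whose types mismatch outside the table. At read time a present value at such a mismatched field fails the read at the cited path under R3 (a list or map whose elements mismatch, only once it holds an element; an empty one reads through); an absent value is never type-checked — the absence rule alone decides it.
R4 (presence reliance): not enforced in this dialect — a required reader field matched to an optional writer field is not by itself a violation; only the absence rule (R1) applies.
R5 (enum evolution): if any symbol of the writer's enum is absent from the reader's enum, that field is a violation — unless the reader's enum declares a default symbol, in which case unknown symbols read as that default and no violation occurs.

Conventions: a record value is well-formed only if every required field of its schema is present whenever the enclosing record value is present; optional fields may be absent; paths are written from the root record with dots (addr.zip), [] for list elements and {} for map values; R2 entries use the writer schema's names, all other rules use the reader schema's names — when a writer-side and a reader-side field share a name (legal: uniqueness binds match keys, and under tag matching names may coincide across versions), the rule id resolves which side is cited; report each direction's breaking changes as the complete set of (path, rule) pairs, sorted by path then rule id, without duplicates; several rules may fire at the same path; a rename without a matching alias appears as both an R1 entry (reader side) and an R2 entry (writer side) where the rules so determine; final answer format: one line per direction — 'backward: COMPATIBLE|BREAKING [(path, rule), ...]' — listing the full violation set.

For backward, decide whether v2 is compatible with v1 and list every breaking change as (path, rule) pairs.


backward: COMPATIBLE []

the writer's type comes first in each Profile pair
checking backward for Profile: reader v2 against writer v1:
  channel: Kind -> Kind, writer optional; from channel
  quantity: int64 -> int64, writer required; from quantity
  age: int64 -> int64, writer required; from age
  factor: float64 -> float64, writer optional; from factor
  attempts has no writer counterpart
  latitude: float64 -> float64, writer required; from latitude
  id: int32 -> int32, writer optional; from id
  blob (writer side), unknown to reader
  nothing fires on Profile: backward is COMPATIBLE
ruling out the remaining Profile differences:
  added field attempts to record Profile: required int64, tag 7, default 100 (in v2 it sits immediately before latitude) -> matters only for Profile's forward compatibility — outside the asked direction
  enum Kind (field channel in record Profile): symbol RED added -> inert for the asked Profile verdict: nothing fires
  removed field blob from record Profile (its key 11 joins the reserved list) -> matters only for Profile's forward compatibility — outside the asked direction


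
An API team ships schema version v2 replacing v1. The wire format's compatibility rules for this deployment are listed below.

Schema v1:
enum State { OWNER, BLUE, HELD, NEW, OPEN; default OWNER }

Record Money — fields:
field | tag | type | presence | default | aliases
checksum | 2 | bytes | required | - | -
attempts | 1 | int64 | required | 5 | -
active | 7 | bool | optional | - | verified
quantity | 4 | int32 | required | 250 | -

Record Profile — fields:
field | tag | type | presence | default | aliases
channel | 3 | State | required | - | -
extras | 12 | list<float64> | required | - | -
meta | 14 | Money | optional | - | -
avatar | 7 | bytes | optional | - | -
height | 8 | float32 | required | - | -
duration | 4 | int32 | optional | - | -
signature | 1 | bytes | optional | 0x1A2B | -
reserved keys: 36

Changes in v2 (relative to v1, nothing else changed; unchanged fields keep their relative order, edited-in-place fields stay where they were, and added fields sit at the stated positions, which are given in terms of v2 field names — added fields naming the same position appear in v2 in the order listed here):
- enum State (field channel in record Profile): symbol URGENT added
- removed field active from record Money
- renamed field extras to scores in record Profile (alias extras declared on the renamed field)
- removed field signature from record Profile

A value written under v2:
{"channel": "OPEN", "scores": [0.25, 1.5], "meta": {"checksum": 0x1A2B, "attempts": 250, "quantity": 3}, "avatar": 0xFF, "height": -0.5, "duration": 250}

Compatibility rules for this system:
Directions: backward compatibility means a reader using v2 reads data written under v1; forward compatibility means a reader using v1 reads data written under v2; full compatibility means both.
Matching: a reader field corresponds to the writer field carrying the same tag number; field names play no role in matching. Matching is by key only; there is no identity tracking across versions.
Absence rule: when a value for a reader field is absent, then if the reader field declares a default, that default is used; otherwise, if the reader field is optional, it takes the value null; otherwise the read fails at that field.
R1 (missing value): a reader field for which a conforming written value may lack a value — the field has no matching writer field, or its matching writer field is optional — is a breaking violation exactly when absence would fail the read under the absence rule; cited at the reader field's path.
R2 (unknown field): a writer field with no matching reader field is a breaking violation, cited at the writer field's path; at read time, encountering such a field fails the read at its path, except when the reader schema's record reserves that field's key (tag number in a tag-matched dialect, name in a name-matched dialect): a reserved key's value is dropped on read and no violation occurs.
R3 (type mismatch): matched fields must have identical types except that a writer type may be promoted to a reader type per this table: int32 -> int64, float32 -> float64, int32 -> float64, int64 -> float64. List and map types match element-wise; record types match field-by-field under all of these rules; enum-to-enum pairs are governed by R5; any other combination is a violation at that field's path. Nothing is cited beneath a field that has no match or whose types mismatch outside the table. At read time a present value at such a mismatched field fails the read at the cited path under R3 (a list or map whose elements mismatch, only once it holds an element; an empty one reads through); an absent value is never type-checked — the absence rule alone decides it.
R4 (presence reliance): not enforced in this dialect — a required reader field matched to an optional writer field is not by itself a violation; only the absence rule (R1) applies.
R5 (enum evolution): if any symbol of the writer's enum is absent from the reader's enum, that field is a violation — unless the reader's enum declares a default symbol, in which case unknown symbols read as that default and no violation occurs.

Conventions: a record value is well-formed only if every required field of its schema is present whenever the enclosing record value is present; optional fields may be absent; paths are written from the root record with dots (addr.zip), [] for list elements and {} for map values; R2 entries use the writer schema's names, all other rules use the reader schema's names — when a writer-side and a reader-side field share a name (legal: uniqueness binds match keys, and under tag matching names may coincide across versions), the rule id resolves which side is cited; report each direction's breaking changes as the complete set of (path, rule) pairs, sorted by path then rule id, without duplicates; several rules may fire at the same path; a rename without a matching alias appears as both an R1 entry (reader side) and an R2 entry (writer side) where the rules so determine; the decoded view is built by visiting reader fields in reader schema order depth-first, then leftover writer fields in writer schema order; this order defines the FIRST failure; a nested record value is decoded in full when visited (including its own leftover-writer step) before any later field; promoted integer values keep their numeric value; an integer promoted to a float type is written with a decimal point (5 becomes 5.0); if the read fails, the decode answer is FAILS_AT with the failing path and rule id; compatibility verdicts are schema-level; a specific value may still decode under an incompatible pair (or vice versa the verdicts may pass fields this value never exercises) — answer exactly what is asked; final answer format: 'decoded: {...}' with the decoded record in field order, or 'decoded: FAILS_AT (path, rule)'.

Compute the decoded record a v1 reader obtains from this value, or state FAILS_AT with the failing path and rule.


arrows below run writer -> reader for Profile
decode (reader v1):
  channel := "OPEN"
  extras := [0.25, 1.5] (from writer scores)
  meta.checksum := 0x1A2B
  meta.attempts := 250
  meta.active := null (absent, optional -> null)
  meta.quantity := 3
  avatar := 0xFF
  height := -0.5
  duration := 250
  signature := 0x1A2B (absent -> default)
  => decoded: {"channel": "OPEN", "extras": [0.25, 1.5], "meta": {"checksum": 0x1A2B, "attempts": 250, "active": null, "quantity": 3}, "avatar": 0xFF, "height": -0.5, "duration": 250, "signature": 0x1A2B}
remaining Profile differences; none change what is asked:
  enum State (field channel in record Profile): symbol URGENT added -> inert under this dialect — no rule fires on Profile and the result does not move
  removed field active from record Money -> affects the rule determinations only; this particular Profile value decodes identically
  renamed field extras to scores in record Profile (alias extras declared on the renamed field) -> inert under this dialect — no rule fires on Profile and the result does not move
  removed field signature from record Profile -> affects the rule determinations only; this particular Profile value decodes identically

decoded: {"channel": "OPEN", "extras": [0.25, 1.5], "meta": {"checksum": 0x1A2B, "attempts": 250, "active": null, "quantity": 3}, "avatar": 0xFF, "height": -0.5, "duration": 250, "signature": 0x1A2B}
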